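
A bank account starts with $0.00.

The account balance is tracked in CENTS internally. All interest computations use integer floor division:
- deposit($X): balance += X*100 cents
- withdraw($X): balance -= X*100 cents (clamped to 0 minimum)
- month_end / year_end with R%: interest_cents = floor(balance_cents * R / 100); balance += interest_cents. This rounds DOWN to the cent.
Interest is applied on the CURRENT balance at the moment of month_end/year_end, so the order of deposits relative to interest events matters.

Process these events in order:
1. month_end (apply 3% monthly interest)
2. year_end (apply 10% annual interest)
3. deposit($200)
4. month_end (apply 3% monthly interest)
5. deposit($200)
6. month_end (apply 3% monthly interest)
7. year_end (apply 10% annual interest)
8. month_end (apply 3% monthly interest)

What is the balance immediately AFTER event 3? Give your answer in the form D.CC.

After 1 (month_end (apply 3% monthly interest)): balance=$0.00 total_interest=$0.00
After 2 (year_end (apply 10% annual interest)): balance=$0.00 total_interest=$0.00
After 3 (deposit($200)): balance=$200.00 total_interest=$0.00

Answer: 200.00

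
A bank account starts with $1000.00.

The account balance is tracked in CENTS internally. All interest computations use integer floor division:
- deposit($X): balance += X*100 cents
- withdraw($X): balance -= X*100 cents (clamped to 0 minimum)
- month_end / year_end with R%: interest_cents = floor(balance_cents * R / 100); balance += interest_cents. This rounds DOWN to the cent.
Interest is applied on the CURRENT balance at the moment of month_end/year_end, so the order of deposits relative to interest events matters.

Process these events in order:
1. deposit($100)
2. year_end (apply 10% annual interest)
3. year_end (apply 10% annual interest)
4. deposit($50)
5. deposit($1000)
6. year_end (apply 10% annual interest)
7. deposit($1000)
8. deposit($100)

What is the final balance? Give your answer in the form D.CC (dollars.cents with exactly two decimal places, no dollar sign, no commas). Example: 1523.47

Answer: 3719.10

Derivation:
After 1 (deposit($100)): balance=$1100.00 total_interest=$0.00
After 2 (year_end (apply 10% annual interest)): balance=$1210.00 total_interest=$110.00
After 3 (year_end (apply 10% annual interest)): balance=$1331.00 total_interest=$231.00
After 4 (deposit($50)): balance=$1381.00 total_interest=$231.00
After 5 (deposit($1000)): balance=$2381.00 total_interest=$231.00
After 6 (year_end (apply 10% annual interest)): balance=$2619.10 total_interest=$469.10
After 7 (deposit($1000)): balance=$3619.10 total_interest=$469.10
After 8 (deposit($100)): balance=$3719.10 total_interest=$469.10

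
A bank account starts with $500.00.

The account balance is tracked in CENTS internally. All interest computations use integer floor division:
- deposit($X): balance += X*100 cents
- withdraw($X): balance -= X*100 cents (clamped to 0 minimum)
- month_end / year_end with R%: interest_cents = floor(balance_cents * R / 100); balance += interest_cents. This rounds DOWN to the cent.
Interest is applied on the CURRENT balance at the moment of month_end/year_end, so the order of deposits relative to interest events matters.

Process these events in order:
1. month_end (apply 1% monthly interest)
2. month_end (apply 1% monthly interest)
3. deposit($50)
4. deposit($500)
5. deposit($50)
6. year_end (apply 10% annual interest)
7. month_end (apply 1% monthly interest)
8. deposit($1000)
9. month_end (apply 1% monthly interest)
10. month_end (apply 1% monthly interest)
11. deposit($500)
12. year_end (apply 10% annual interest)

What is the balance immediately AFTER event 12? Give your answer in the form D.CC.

Answer: 3055.95

Derivation:
After 1 (month_end (apply 1% monthly interest)): balance=$505.00 total_interest=$5.00
After 2 (month_end (apply 1% monthly interest)): balance=$510.05 total_interest=$10.05
After 3 (deposit($50)): balance=$560.05 total_interest=$10.05
After 4 (deposit($500)): balance=$1060.05 total_interest=$10.05
After 5 (deposit($50)): balance=$1110.05 total_interest=$10.05
After 6 (year_end (apply 10% annual interest)): balance=$1221.05 total_interest=$121.05
After 7 (month_end (apply 1% monthly interest)): balance=$1233.26 total_interest=$133.26
After 8 (deposit($1000)): balance=$2233.26 total_interest=$133.26
After 9 (month_end (apply 1% monthly interest)): balance=$2255.59 total_interest=$155.59
After 10 (month_end (apply 1% monthly interest)): balance=$2278.14 total_interest=$178.14
After 11 (deposit($500)): balance=$2778.14 total_interest=$178.14
After 12 (year_end (apply 10% annual interest)): balance=$3055.95 total_interest=$455.95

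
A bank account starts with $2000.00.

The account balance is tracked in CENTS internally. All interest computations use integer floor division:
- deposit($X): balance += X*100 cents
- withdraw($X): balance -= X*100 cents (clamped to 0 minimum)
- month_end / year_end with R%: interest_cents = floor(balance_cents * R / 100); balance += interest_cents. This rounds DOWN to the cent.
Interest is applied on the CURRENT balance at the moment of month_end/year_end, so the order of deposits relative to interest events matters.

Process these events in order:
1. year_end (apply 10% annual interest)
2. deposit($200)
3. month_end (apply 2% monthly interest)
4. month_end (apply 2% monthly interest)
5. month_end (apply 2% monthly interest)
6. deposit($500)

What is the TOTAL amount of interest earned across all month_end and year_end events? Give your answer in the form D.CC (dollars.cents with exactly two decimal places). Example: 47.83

Answer: 346.89

Derivation:
After 1 (year_end (apply 10% annual interest)): balance=$2200.00 total_interest=$200.00
After 2 (deposit($200)): balance=$2400.00 total_interest=$200.00
After 3 (month_end (apply 2% monthly interest)): balance=$2448.00 total_interest=$248.00
After 4 (month_end (apply 2% monthly interest)): balance=$2496.96 total_interest=$296.96
After 5 (month_end (apply 2% monthly interest)): balance=$2546.89 total_interest=$346.89
After 6 (deposit($500)): balance=$3046.89 total_interest=$346.89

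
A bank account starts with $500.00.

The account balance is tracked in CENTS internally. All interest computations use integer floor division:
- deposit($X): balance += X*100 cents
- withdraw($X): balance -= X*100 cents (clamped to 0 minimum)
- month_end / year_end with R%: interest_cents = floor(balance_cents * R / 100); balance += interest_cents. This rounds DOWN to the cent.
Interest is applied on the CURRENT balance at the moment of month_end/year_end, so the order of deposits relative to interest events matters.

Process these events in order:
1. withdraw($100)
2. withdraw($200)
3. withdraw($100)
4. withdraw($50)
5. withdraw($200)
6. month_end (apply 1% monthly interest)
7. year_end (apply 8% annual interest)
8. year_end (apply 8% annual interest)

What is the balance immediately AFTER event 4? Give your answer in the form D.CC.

After 1 (withdraw($100)): balance=$400.00 total_interest=$0.00
After 2 (withdraw($200)): balance=$200.00 total_interest=$0.00
After 3 (withdraw($100)): balance=$100.00 total_interest=$0.00
After 4 (withdraw($50)): balance=$50.00 total_interest=$0.00

Answer: 50.00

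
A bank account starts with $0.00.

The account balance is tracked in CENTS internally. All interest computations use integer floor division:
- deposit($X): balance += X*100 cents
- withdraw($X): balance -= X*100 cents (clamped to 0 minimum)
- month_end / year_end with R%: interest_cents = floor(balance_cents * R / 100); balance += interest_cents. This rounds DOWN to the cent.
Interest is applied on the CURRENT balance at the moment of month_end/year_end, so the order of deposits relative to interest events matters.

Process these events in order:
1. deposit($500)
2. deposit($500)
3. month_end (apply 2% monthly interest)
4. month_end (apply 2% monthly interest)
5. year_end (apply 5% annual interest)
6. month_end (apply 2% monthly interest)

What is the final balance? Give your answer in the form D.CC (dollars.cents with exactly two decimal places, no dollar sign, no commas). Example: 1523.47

After 1 (deposit($500)): balance=$500.00 total_interest=$0.00
After 2 (deposit($500)): balance=$1000.00 total_interest=$0.00
After 3 (month_end (apply 2% monthly interest)): balance=$1020.00 total_interest=$20.00
After 4 (month_end (apply 2% monthly interest)): balance=$1040.40 total_interest=$40.40
After 5 (year_end (apply 5% annual interest)): balance=$1092.42 total_interest=$92.42
After 6 (month_end (apply 2% monthly interest)): balance=$1114.26 total_interest=$114.26

Answer: 1114.26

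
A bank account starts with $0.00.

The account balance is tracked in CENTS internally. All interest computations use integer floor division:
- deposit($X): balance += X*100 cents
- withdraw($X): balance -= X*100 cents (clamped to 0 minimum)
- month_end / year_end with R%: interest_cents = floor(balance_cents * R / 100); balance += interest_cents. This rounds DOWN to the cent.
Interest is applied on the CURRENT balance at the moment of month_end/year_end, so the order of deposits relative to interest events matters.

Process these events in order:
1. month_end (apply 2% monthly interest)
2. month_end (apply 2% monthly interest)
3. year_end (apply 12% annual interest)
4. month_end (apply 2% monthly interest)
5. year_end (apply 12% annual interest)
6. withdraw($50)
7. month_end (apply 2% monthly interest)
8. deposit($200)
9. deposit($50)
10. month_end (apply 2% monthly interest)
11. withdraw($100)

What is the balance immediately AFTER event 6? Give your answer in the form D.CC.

After 1 (month_end (apply 2% monthly interest)): balance=$0.00 total_interest=$0.00
After 2 (month_end (apply 2% monthly interest)): balance=$0.00 total_interest=$0.00
After 3 (year_end (apply 12% annual interest)): balance=$0.00 total_interest=$0.00
After 4 (month_end (apply 2% monthly interest)): balance=$0.00 total_interest=$0.00
After 5 (year_end (apply 12% annual interest)): balance=$0.00 total_interest=$0.00
After 6 (withdraw($50)): balance=$0.00 total_interest=$0.00

Answer: 0.00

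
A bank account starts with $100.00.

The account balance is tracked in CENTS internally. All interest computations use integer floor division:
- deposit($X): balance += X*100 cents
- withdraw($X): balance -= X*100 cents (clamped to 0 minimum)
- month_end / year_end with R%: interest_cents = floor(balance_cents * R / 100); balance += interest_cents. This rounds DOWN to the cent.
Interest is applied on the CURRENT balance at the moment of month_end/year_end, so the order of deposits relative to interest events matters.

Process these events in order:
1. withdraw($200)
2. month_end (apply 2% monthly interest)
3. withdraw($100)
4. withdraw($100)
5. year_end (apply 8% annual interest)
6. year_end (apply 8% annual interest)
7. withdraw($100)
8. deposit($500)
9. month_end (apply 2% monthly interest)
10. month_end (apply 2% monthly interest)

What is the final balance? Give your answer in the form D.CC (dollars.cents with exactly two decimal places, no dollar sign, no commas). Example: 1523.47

Answer: 520.20

Derivation:
After 1 (withdraw($200)): balance=$0.00 total_interest=$0.00
After 2 (month_end (apply 2% monthly interest)): balance=$0.00 total_interest=$0.00
After 3 (withdraw($100)): balance=$0.00 total_interest=$0.00
After 4 (withdraw($100)): balance=$0.00 total_interest=$0.00
After 5 (year_end (apply 8% annual interest)): balance=$0.00 total_interest=$0.00
After 6 (year_end (apply 8% annual interest)): balance=$0.00 total_interest=$0.00
After 7 (withdraw($100)): balance=$0.00 total_interest=$0.00
After 8 (deposit($500)): balance=$500.00 total_interest=$0.00
After 9 (month_end (apply 2% monthly interest)): balance=$510.00 total_interest=$10.00
After 10 (month_end (apply 2% monthly interest)): balance=$520.20 total_interest=$20.20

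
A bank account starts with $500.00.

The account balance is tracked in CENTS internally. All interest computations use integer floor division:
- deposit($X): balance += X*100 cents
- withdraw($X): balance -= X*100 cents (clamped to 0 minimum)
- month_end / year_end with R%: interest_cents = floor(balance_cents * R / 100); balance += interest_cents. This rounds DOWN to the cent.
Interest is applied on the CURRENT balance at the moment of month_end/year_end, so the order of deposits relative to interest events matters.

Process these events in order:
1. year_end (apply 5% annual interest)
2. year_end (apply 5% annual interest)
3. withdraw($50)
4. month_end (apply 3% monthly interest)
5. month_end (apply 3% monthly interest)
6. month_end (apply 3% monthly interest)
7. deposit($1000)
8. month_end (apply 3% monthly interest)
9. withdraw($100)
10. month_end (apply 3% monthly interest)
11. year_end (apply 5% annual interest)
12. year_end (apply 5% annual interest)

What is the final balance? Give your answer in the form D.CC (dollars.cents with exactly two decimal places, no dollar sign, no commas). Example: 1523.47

Answer: 1696.69

Derivation:
After 1 (year_end (apply 5% annual interest)): balance=$525.00 total_interest=$25.00
After 2 (year_end (apply 5% annual interest)): balance=$551.25 total_interest=$51.25
After 3 (withdraw($50)): balance=$501.25 total_interest=$51.25
After 4 (month_end (apply 3% monthly interest)): balance=$516.28 total_interest=$66.28
After 5 (month_end (apply 3% monthly interest)): balance=$531.76 total_interest=$81.76
After 6 (month_end (apply 3% monthly interest)): balance=$547.71 total_interest=$97.71
After 7 (deposit($1000)): balance=$1547.71 total_interest=$97.71
After 8 (month_end (apply 3% monthly interest)): balance=$1594.14 total_interest=$144.14
After 9 (withdraw($100)): balance=$1494.14 total_interest=$144.14
After 10 (month_end (apply 3% monthly interest)): balance=$1538.96 total_interest=$188.96
After 11 (year_end (apply 5% annual interest)): balance=$1615.90 total_interest=$265.90
After 12 (year_end (apply 5% annual interest)): balance=$1696.69 total_interest=$346.69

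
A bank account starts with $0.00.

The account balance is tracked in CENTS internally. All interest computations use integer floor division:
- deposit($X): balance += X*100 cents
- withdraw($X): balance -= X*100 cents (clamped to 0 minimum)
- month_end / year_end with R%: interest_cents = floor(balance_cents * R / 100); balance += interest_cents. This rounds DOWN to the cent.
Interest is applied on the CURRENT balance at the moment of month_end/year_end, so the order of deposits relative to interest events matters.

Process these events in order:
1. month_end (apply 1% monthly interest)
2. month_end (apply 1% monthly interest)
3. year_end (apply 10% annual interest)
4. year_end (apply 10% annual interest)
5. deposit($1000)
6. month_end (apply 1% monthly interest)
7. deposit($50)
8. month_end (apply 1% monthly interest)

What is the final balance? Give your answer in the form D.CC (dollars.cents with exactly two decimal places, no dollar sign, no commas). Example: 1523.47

Answer: 1070.60

Derivation:
After 1 (month_end (apply 1% monthly interest)): balance=$0.00 total_interest=$0.00
After 2 (month_end (apply 1% monthly interest)): balance=$0.00 total_interest=$0.00
After 3 (year_end (apply 10% annual interest)): balance=$0.00 total_interest=$0.00
After 4 (year_end (apply 10% annual interest)): balance=$0.00 total_interest=$0.00
After 5 (deposit($1000)): balance=$1000.00 total_interest=$0.00
After 6 (month_end (apply 1% monthly interest)): balance=$1010.00 total_interest=$10.00
After 7 (deposit($50)): balance=$1060.00 total_interest=$10.00
After 8 (month_end (apply 1% monthly interest)): balance=$1070.60 total_interest=$20.60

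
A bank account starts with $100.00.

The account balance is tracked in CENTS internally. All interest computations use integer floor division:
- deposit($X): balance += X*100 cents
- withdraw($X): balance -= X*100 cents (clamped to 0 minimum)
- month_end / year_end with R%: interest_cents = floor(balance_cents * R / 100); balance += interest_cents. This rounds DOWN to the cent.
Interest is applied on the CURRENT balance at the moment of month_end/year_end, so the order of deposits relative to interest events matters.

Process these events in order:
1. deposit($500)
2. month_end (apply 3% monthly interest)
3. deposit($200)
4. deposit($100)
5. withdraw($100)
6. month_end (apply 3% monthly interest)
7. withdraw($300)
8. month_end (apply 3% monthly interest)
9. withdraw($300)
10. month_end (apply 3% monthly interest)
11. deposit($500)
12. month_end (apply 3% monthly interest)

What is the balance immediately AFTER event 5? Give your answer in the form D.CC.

After 1 (deposit($500)): balance=$600.00 total_interest=$0.00
After 2 (month_end (apply 3% monthly interest)): balance=$618.00 total_interest=$18.00
After 3 (deposit($200)): balance=$818.00 total_interest=$18.00
After 4 (deposit($100)): balance=$918.00 total_interest=$18.00
After 5 (withdraw($100)): balance=$818.00 total_interest=$18.00

Answer: 818.00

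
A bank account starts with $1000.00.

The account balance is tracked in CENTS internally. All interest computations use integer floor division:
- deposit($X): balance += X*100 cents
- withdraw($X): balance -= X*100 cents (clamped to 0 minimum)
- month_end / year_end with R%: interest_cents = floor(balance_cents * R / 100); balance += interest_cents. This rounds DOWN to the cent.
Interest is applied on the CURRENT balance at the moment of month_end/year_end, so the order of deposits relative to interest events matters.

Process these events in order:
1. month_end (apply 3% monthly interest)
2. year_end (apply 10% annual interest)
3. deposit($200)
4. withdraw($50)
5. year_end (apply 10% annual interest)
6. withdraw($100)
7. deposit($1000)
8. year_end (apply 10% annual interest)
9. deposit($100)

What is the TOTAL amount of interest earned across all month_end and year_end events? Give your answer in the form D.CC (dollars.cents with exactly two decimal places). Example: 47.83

Answer: 492.43

Derivation:
After 1 (month_end (apply 3% monthly interest)): balance=$1030.00 total_interest=$30.00
After 2 (year_end (apply 10% annual interest)): balance=$1133.00 total_interest=$133.00
After 3 (deposit($200)): balance=$1333.00 total_interest=$133.00
After 4 (withdraw($50)): balance=$1283.00 total_interest=$133.00
After 5 (year_end (apply 10% annual interest)): balance=$1411.30 total_interest=$261.30
After 6 (withdraw($100)): balance=$1311.30 total_interest=$261.30
After 7 (deposit($1000)): balance=$2311.30 total_interest=$261.30
After 8 (year_end (apply 10% annual interest)): balance=$2542.43 total_interest=$492.43
After 9 (deposit($100)): balance=$2642.43 total_interest=$492.43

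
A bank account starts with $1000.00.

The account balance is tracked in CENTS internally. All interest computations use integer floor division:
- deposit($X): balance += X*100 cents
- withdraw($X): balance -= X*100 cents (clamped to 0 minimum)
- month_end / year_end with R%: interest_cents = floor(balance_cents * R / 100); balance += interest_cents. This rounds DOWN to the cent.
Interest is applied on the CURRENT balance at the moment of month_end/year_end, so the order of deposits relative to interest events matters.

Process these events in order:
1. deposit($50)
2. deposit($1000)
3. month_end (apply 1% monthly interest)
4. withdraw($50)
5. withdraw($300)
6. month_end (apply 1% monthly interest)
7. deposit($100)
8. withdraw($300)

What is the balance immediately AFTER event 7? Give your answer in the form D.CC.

After 1 (deposit($50)): balance=$1050.00 total_interest=$0.00
After 2 (deposit($1000)): balance=$2050.00 total_interest=$0.00
After 3 (month_end (apply 1% monthly interest)): balance=$2070.50 total_interest=$20.50
After 4 (withdraw($50)): balance=$2020.50 total_interest=$20.50
After 5 (withdraw($300)): balance=$1720.50 total_interest=$20.50
After 6 (month_end (apply 1% monthly interest)): balance=$1737.70 total_interest=$37.70
After 7 (deposit($100)): balance=$1837.70 total_interest=$37.70

Answer: 1837.70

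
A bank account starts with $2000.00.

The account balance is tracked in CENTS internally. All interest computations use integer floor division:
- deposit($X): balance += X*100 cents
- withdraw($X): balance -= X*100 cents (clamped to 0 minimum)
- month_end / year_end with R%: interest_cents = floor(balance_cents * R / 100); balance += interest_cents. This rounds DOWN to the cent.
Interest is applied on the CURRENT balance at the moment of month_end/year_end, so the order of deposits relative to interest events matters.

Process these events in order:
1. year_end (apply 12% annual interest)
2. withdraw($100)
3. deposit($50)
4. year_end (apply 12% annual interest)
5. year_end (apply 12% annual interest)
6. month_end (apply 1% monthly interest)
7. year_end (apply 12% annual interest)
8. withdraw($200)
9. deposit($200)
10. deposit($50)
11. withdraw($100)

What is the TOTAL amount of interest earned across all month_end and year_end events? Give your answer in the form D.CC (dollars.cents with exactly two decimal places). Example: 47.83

After 1 (year_end (apply 12% annual interest)): balance=$2240.00 total_interest=$240.00
After 2 (withdraw($100)): balance=$2140.00 total_interest=$240.00
After 3 (deposit($50)): balance=$2190.00 total_interest=$240.00
After 4 (year_end (apply 12% annual interest)): balance=$2452.80 total_interest=$502.80
After 5 (year_end (apply 12% annual interest)): balance=$2747.13 total_interest=$797.13
After 6 (month_end (apply 1% monthly interest)): balance=$2774.60 total_interest=$824.60
After 7 (year_end (apply 12% annual interest)): balance=$3107.55 total_interest=$1157.55
After 8 (withdraw($200)): balance=$2907.55 total_interest=$1157.55
After 9 (deposit($200)): balance=$3107.55 total_interest=$1157.55
After 10 (deposit($50)): balance=$3157.55 total_interest=$1157.55
After 11 (withdraw($100)): balance=$3057.55 total_interest=$1157.55

Answer: 1157.55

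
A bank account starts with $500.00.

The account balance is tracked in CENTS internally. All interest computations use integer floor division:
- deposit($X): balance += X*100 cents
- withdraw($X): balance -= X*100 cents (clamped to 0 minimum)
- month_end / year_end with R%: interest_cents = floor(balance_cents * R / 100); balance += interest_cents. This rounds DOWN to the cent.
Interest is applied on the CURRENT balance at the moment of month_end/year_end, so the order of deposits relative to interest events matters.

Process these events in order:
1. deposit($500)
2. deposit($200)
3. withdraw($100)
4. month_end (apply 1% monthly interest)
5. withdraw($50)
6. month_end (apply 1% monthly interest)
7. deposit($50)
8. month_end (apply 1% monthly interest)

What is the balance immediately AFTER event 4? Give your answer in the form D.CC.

After 1 (deposit($500)): balance=$1000.00 total_interest=$0.00
After 2 (deposit($200)): balance=$1200.00 total_interest=$0.00
After 3 (withdraw($100)): balance=$1100.00 total_interest=$0.00
After 4 (month_end (apply 1% monthly interest)): balance=$1111.00 total_interest=$11.00

Answer: 1111.00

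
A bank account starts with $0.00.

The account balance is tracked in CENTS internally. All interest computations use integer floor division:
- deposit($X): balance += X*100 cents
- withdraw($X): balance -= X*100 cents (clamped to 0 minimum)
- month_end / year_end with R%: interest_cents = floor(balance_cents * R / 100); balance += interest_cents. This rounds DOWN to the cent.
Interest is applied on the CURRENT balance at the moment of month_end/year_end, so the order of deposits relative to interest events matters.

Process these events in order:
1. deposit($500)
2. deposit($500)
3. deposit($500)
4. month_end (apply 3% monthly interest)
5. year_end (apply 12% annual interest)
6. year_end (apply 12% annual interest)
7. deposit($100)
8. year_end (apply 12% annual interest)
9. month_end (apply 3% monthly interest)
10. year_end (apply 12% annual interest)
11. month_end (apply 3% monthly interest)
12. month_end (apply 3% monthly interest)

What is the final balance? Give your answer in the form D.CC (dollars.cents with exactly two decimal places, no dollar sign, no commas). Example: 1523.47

Answer: 2793.54

Derivation:
After 1 (deposit($500)): balance=$500.00 total_interest=$0.00
After 2 (deposit($500)): balance=$1000.00 total_interest=$0.00
After 3 (deposit($500)): balance=$1500.00 total_interest=$0.00
After 4 (month_end (apply 3% monthly interest)): balance=$1545.00 total_interest=$45.00
After 5 (year_end (apply 12% annual interest)): balance=$1730.40 total_interest=$230.40
After 6 (year_end (apply 12% annual interest)): balance=$1938.04 total_interest=$438.04
After 7 (deposit($100)): balance=$2038.04 total_interest=$438.04
After 8 (year_end (apply 12% annual interest)): balance=$2282.60 total_interest=$682.60
After 9 (month_end (apply 3% monthly interest)): balance=$2351.07 total_interest=$751.07
After 10 (year_end (apply 12% annual interest)): balance=$2633.19 total_interest=$1033.19
After 11 (month_end (apply 3% monthly interest)): balance=$2712.18 total_interest=$1112.18
After 12 (month_end (apply 3% monthly interest)): balance=$2793.54 total_interest=$1193.54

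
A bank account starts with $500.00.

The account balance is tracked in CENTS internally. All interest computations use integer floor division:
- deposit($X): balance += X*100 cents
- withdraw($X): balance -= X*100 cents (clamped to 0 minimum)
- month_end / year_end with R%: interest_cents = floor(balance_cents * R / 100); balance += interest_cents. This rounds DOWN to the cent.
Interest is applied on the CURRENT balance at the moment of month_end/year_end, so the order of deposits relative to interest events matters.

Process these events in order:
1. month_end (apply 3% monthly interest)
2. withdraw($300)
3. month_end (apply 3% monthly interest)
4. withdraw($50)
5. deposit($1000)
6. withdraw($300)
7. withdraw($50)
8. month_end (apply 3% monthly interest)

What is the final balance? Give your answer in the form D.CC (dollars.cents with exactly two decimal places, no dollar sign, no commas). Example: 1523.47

Answer: 846.09

Derivation:
After 1 (month_end (apply 3% monthly interest)): balance=$515.00 total_interest=$15.00
After 2 (withdraw($300)): balance=$215.00 total_interest=$15.00
After 3 (month_end (apply 3% monthly interest)): balance=$221.45 total_interest=$21.45
After 4 (withdraw($50)): balance=$171.45 total_interest=$21.45
After 5 (deposit($1000)): balance=$1171.45 total_interest=$21.45
After 6 (withdraw($300)): balance=$871.45 total_interest=$21.45
After 7 (withdraw($50)): balance=$821.45 total_interest=$21.45
After 8 (month_end (apply 3% monthly interest)): balance=$846.09 total_interest=$46.09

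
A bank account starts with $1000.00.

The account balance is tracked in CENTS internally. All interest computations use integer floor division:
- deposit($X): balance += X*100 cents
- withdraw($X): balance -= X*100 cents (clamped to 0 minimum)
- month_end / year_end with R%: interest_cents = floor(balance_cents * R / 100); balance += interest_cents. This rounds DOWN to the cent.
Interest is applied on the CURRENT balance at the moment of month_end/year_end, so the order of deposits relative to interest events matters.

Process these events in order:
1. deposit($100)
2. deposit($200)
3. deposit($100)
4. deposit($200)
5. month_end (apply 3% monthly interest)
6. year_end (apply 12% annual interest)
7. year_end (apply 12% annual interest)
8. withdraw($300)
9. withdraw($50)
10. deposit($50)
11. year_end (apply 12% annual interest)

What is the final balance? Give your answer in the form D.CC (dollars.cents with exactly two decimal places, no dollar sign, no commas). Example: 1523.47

After 1 (deposit($100)): balance=$1100.00 total_interest=$0.00
After 2 (deposit($200)): balance=$1300.00 total_interest=$0.00
After 3 (deposit($100)): balance=$1400.00 total_interest=$0.00
After 4 (deposit($200)): balance=$1600.00 total_interest=$0.00
After 5 (month_end (apply 3% monthly interest)): balance=$1648.00 total_interest=$48.00
After 6 (year_end (apply 12% annual interest)): balance=$1845.76 total_interest=$245.76
After 7 (year_end (apply 12% annual interest)): balance=$2067.25 total_interest=$467.25
After 8 (withdraw($300)): balance=$1767.25 total_interest=$467.25
After 9 (withdraw($50)): balance=$1717.25 total_interest=$467.25
After 10 (deposit($50)): balance=$1767.25 total_interest=$467.25
After 11 (year_end (apply 12% annual interest)): balance=$1979.32 total_interest=$679.32

Answer: 1979.32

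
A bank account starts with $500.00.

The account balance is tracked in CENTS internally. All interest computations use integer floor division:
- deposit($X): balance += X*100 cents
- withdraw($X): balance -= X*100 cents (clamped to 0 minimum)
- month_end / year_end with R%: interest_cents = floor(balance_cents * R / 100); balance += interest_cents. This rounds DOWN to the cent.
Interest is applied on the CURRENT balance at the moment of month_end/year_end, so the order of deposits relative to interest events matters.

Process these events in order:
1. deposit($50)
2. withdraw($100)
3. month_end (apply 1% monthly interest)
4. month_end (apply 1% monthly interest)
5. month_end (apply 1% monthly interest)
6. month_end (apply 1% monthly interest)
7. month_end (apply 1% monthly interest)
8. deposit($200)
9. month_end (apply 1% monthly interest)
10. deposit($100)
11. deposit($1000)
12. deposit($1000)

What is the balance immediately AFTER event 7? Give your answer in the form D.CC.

After 1 (deposit($50)): balance=$550.00 total_interest=$0.00
After 2 (withdraw($100)): balance=$450.00 total_interest=$0.00
After 3 (month_end (apply 1% monthly interest)): balance=$454.50 total_interest=$4.50
After 4 (month_end (apply 1% monthly interest)): balance=$459.04 total_interest=$9.04
After 5 (month_end (apply 1% monthly interest)): balance=$463.63 total_interest=$13.63
After 6 (month_end (apply 1% monthly interest)): balance=$468.26 total_interest=$18.26
After 7 (month_end (apply 1% monthly interest)): balance=$472.94 total_interest=$22.94

Answer: 472.94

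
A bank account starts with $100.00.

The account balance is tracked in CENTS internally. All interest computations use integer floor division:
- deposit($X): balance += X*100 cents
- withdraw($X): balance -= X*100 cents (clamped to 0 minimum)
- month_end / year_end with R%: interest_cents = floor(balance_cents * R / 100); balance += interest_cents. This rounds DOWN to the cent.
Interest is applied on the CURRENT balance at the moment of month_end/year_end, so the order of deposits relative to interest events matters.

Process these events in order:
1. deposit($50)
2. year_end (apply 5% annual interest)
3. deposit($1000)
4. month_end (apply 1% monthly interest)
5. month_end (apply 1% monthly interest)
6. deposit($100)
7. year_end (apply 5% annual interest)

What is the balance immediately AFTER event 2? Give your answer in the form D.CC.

After 1 (deposit($50)): balance=$150.00 total_interest=$0.00
After 2 (year_end (apply 5% annual interest)): balance=$157.50 total_interest=$7.50

Answer: 157.50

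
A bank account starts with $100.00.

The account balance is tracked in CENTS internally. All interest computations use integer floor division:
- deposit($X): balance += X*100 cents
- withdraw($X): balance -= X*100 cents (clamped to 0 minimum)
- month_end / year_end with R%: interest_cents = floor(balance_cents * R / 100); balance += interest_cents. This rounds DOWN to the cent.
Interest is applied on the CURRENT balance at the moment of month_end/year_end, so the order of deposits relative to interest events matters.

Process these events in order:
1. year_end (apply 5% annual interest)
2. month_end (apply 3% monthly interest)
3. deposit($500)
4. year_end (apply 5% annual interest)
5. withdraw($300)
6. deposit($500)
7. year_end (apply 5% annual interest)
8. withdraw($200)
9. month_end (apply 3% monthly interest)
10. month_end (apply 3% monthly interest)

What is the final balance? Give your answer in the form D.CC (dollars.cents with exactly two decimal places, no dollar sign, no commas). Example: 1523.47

After 1 (year_end (apply 5% annual interest)): balance=$105.00 total_interest=$5.00
After 2 (month_end (apply 3% monthly interest)): balance=$108.15 total_interest=$8.15
After 3 (deposit($500)): balance=$608.15 total_interest=$8.15
After 4 (year_end (apply 5% annual interest)): balance=$638.55 total_interest=$38.55
After 5 (withdraw($300)): balance=$338.55 total_interest=$38.55
After 6 (deposit($500)): balance=$838.55 total_interest=$38.55
After 7 (year_end (apply 5% annual interest)): balance=$880.47 total_interest=$80.47
After 8 (withdraw($200)): balance=$680.47 total_interest=$80.47
After 9 (month_end (apply 3% monthly interest)): balance=$700.88 total_interest=$100.88
After 10 (month_end (apply 3% monthly interest)): balance=$721.90 total_interest=$121.90

Answer: 721.90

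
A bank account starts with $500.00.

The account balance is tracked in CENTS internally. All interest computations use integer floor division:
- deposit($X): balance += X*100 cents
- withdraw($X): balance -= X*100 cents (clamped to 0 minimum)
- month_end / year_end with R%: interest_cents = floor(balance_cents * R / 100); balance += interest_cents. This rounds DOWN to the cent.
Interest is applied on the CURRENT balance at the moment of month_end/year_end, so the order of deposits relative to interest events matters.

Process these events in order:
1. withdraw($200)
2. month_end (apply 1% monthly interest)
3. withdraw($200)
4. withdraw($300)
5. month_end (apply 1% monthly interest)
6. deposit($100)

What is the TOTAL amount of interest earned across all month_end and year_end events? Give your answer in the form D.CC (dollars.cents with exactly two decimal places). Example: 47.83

Answer: 3.00

Derivation:
After 1 (withdraw($200)): balance=$300.00 total_interest=$0.00
After 2 (month_end (apply 1% monthly interest)): balance=$303.00 total_interest=$3.00
After 3 (withdraw($200)): balance=$103.00 total_interest=$3.00
After 4 (withdraw($300)): balance=$0.00 total_interest=$3.00
After 5 (month_end (apply 1% monthly interest)): balance=$0.00 total_interest=$3.00
After 6 (deposit($100)): balance=$100.00 total_interest=$3.00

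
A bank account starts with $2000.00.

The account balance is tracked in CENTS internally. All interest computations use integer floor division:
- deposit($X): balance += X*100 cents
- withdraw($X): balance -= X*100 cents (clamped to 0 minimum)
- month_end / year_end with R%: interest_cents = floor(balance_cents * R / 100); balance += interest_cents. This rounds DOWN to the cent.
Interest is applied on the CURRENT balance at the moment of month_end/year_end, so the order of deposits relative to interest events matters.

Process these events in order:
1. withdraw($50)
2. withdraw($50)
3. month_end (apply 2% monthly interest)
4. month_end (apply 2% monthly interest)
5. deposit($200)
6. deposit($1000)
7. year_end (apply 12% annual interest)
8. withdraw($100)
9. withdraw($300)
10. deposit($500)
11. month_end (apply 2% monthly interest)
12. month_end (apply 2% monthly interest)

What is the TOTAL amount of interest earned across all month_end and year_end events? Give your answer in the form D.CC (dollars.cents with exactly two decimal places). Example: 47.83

After 1 (withdraw($50)): balance=$1950.00 total_interest=$0.00
After 2 (withdraw($50)): balance=$1900.00 total_interest=$0.00
After 3 (month_end (apply 2% monthly interest)): balance=$1938.00 total_interest=$38.00
After 4 (month_end (apply 2% monthly interest)): balance=$1976.76 total_interest=$76.76
After 5 (deposit($200)): balance=$2176.76 total_interest=$76.76
After 6 (deposit($1000)): balance=$3176.76 total_interest=$76.76
After 7 (year_end (apply 12% annual interest)): balance=$3557.97 total_interest=$457.97
After 8 (withdraw($100)): balance=$3457.97 total_interest=$457.97
After 9 (withdraw($300)): balance=$3157.97 total_interest=$457.97
After 10 (deposit($500)): balance=$3657.97 total_interest=$457.97
After 11 (month_end (apply 2% monthly interest)): balance=$3731.12 total_interest=$531.12
After 12 (month_end (apply 2% monthly interest)): balance=$3805.74 total_interest=$605.74

Answer: 605.74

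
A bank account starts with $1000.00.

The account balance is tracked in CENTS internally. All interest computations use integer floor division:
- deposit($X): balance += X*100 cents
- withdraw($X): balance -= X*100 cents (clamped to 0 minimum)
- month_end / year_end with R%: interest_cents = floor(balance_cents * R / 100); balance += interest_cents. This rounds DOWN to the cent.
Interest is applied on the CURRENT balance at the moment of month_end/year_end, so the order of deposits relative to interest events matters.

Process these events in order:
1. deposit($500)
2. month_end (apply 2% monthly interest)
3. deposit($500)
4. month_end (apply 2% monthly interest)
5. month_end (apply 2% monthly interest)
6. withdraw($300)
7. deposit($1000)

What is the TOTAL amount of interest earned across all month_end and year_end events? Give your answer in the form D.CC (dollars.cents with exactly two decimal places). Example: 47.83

After 1 (deposit($500)): balance=$1500.00 total_interest=$0.00
After 2 (month_end (apply 2% monthly interest)): balance=$1530.00 total_interest=$30.00
After 3 (deposit($500)): balance=$2030.00 total_interest=$30.00
After 4 (month_end (apply 2% monthly interest)): balance=$2070.60 total_interest=$70.60
After 5 (month_end (apply 2% monthly interest)): balance=$2112.01 total_interest=$112.01
After 6 (withdraw($300)): balance=$1812.01 total_interest=$112.01
After 7 (deposit($1000)): balance=$2812.01 total_interest=$112.01

Answer: 112.01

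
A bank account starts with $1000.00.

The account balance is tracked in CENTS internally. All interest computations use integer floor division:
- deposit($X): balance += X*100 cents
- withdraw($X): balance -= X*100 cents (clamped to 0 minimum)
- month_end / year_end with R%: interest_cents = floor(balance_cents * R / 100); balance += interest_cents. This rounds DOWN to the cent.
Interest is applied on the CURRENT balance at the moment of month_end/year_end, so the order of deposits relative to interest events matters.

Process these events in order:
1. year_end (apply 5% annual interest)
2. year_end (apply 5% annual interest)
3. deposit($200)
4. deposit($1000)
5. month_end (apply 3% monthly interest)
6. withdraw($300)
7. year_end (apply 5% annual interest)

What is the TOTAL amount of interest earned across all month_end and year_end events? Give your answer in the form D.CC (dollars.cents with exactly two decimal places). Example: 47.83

Answer: 275.14

Derivation:
After 1 (year_end (apply 5% annual interest)): balance=$1050.00 total_interest=$50.00
After 2 (year_end (apply 5% annual interest)): balance=$1102.50 total_interest=$102.50
After 3 (deposit($200)): balance=$1302.50 total_interest=$102.50
After 4 (deposit($1000)): balance=$2302.50 total_interest=$102.50
After 5 (month_end (apply 3% monthly interest)): balance=$2371.57 total_interest=$171.57
After 6 (withdraw($300)): balance=$2071.57 total_interest=$171.57
After 7 (year_end (apply 5% annual interest)): balance=$2175.14 total_interest=$275.14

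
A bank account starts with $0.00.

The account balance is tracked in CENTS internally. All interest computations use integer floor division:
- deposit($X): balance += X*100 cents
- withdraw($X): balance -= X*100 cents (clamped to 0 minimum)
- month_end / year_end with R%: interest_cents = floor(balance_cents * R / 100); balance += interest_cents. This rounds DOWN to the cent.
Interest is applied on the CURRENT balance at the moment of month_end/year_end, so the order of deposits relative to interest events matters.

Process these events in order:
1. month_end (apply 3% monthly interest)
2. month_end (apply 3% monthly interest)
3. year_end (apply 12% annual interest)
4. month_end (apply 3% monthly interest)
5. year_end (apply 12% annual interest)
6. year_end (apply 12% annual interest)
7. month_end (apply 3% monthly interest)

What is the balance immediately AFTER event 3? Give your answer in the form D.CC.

After 1 (month_end (apply 3% monthly interest)): balance=$0.00 total_interest=$0.00
After 2 (month_end (apply 3% monthly interest)): balance=$0.00 total_interest=$0.00
After 3 (year_end (apply 12% annual interest)): balance=$0.00 total_interest=$0.00

Answer: 0.00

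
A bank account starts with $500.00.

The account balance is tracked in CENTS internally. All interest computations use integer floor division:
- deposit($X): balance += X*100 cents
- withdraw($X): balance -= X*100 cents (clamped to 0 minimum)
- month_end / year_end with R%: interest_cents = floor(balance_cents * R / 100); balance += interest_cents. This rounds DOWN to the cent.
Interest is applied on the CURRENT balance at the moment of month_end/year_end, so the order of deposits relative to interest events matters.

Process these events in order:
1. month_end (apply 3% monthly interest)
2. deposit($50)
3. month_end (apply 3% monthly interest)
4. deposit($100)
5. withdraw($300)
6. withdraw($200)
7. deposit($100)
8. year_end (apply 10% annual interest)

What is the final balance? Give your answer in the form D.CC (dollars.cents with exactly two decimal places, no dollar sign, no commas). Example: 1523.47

Answer: 310.14

Derivation:
After 1 (month_end (apply 3% monthly interest)): balance=$515.00 total_interest=$15.00
After 2 (deposit($50)): balance=$565.00 total_interest=$15.00
After 3 (month_end (apply 3% monthly interest)): balance=$581.95 total_interest=$31.95
After 4 (deposit($100)): balance=$681.95 total_interest=$31.95
After 5 (withdraw($300)): balance=$381.95 total_interest=$31.95
After 6 (withdraw($200)): balance=$181.95 total_interest=$31.95
After 7 (deposit($100)): balance=$281.95 total_interest=$31.95
After 8 (year_end (apply 10% annual interest)): balance=$310.14 total_interest=$60.14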